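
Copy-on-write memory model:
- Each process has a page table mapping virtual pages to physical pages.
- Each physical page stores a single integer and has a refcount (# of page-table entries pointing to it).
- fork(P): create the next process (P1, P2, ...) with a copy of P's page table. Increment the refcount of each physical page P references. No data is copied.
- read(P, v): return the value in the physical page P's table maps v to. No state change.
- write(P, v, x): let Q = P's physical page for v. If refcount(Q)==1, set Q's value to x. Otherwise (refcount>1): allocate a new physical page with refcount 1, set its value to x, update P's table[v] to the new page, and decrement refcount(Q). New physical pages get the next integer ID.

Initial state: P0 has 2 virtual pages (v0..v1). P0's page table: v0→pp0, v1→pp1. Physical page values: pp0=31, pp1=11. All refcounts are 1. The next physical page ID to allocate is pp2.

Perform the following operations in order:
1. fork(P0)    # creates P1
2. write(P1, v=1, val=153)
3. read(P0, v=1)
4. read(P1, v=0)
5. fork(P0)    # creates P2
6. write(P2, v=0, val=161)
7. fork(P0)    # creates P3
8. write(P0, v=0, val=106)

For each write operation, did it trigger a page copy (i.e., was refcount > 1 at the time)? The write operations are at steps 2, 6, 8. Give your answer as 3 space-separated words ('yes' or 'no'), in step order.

Op 1: fork(P0) -> P1. 2 ppages; refcounts: pp0:2 pp1:2
Op 2: write(P1, v1, 153). refcount(pp1)=2>1 -> COPY to pp2. 3 ppages; refcounts: pp0:2 pp1:1 pp2:1
Op 3: read(P0, v1) -> 11. No state change.
Op 4: read(P1, v0) -> 31. No state change.
Op 5: fork(P0) -> P2. 3 ppages; refcounts: pp0:3 pp1:2 pp2:1
Op 6: write(P2, v0, 161). refcount(pp0)=3>1 -> COPY to pp3. 4 ppages; refcounts: pp0:2 pp1:2 pp2:1 pp3:1
Op 7: fork(P0) -> P3. 4 ppages; refcounts: pp0:3 pp1:3 pp2:1 pp3:1
Op 8: write(P0, v0, 106). refcount(pp0)=3>1 -> COPY to pp4. 5 ppages; refcounts: pp0:2 pp1:3 pp2:1 pp3:1 pp4:1

yes yes yes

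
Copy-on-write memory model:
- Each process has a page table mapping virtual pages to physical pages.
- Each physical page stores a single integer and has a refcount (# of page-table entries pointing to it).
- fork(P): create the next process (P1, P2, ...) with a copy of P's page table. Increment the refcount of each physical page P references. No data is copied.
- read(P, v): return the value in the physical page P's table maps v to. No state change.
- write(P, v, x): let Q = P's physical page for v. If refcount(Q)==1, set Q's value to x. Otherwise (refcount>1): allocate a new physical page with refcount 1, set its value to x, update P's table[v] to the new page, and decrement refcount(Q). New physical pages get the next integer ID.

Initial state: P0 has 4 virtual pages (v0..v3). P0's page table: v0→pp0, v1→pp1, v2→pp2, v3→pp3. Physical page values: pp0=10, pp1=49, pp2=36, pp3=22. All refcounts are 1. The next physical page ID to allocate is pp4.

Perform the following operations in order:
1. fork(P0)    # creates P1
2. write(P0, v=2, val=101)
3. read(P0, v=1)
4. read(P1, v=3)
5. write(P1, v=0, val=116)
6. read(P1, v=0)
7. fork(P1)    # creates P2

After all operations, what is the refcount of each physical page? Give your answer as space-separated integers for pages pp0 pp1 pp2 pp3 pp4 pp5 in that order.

Op 1: fork(P0) -> P1. 4 ppages; refcounts: pp0:2 pp1:2 pp2:2 pp3:2
Op 2: write(P0, v2, 101). refcount(pp2)=2>1 -> COPY to pp4. 5 ppages; refcounts: pp0:2 pp1:2 pp2:1 pp3:2 pp4:1
Op 3: read(P0, v1) -> 49. No state change.
Op 4: read(P1, v3) -> 22. No state change.
Op 5: write(P1, v0, 116). refcount(pp0)=2>1 -> COPY to pp5. 6 ppages; refcounts: pp0:1 pp1:2 pp2:1 pp3:2 pp4:1 pp5:1
Op 6: read(P1, v0) -> 116. No state change.
Op 7: fork(P1) -> P2. 6 ppages; refcounts: pp0:1 pp1:3 pp2:2 pp3:3 pp4:1 pp5:2

Answer: 1 3 2 3 1 2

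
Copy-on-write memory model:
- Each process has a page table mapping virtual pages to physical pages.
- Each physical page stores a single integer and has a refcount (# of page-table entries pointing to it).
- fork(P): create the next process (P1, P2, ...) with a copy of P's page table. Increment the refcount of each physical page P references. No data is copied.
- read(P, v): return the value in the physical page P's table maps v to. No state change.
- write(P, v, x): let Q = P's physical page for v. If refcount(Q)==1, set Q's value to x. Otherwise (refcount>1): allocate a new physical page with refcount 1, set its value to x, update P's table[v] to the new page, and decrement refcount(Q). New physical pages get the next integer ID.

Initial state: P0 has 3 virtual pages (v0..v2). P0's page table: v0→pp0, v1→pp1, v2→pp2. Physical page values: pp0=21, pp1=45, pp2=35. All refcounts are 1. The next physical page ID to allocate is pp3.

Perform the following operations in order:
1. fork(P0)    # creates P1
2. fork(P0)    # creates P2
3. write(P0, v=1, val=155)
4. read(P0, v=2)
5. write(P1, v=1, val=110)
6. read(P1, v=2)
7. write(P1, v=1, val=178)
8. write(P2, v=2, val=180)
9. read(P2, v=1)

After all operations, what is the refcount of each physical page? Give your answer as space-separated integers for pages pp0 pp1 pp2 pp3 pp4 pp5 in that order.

Answer: 3 1 2 1 1 1

Derivation:
Op 1: fork(P0) -> P1. 3 ppages; refcounts: pp0:2 pp1:2 pp2:2
Op 2: fork(P0) -> P2. 3 ppages; refcounts: pp0:3 pp1:3 pp2:3
Op 3: write(P0, v1, 155). refcount(pp1)=3>1 -> COPY to pp3. 4 ppages; refcounts: pp0:3 pp1:2 pp2:3 pp3:1
Op 4: read(P0, v2) -> 35. No state change.
Op 5: write(P1, v1, 110). refcount(pp1)=2>1 -> COPY to pp4. 5 ppages; refcounts: pp0:3 pp1:1 pp2:3 pp3:1 pp4:1
Op 6: read(P1, v2) -> 35. No state change.
Op 7: write(P1, v1, 178). refcount(pp4)=1 -> write in place. 5 ppages; refcounts: pp0:3 pp1:1 pp2:3 pp3:1 pp4:1
Op 8: write(P2, v2, 180). refcount(pp2)=3>1 -> COPY to pp5. 6 ppages; refcounts: pp0:3 pp1:1 pp2:2 pp3:1 pp4:1 pp5:1
Op 9: read(P2, v1) -> 45. No state change.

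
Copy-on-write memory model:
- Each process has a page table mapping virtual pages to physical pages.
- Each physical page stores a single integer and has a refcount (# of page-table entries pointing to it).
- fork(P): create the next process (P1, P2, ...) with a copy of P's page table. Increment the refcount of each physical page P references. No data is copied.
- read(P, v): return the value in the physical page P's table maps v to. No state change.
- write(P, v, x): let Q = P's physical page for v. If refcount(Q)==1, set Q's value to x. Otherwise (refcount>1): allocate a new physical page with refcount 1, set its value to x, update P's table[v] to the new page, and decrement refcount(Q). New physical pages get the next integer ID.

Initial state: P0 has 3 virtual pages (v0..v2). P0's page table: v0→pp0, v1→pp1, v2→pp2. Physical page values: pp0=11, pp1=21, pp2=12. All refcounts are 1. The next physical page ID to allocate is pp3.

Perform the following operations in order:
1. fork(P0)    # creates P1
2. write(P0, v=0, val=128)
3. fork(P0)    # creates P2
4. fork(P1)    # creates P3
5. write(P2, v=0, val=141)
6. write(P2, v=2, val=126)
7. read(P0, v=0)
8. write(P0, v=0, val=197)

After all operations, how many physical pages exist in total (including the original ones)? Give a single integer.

Answer: 6

Derivation:
Op 1: fork(P0) -> P1. 3 ppages; refcounts: pp0:2 pp1:2 pp2:2
Op 2: write(P0, v0, 128). refcount(pp0)=2>1 -> COPY to pp3. 4 ppages; refcounts: pp0:1 pp1:2 pp2:2 pp3:1
Op 3: fork(P0) -> P2. 4 ppages; refcounts: pp0:1 pp1:3 pp2:3 pp3:2
Op 4: fork(P1) -> P3. 4 ppages; refcounts: pp0:2 pp1:4 pp2:4 pp3:2
Op 5: write(P2, v0, 141). refcount(pp3)=2>1 -> COPY to pp4. 5 ppages; refcounts: pp0:2 pp1:4 pp2:4 pp3:1 pp4:1
Op 6: write(P2, v2, 126). refcount(pp2)=4>1 -> COPY to pp5. 6 ppages; refcounts: pp0:2 pp1:4 pp2:3 pp3:1 pp4:1 pp5:1
Op 7: read(P0, v0) -> 128. No state change.
Op 8: write(P0, v0, 197). refcount(pp3)=1 -> write in place. 6 ppages; refcounts: pp0:2 pp1:4 pp2:3 pp3:1 pp4:1 pp5:1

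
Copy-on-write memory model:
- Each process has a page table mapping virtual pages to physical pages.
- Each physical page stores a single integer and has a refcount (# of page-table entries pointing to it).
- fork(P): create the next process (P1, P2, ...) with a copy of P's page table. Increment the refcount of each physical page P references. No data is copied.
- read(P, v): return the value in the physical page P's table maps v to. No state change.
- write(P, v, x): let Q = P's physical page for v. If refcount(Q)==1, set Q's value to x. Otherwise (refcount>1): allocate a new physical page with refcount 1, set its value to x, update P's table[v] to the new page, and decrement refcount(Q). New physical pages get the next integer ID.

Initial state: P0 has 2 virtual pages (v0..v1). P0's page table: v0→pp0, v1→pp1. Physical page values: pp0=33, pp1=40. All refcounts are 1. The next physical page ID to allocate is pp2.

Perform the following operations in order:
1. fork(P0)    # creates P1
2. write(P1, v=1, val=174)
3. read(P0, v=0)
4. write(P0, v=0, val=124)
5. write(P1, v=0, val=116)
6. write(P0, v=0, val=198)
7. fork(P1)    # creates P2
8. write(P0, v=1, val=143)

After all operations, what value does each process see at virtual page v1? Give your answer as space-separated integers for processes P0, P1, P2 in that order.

Op 1: fork(P0) -> P1. 2 ppages; refcounts: pp0:2 pp1:2
Op 2: write(P1, v1, 174). refcount(pp1)=2>1 -> COPY to pp2. 3 ppages; refcounts: pp0:2 pp1:1 pp2:1
Op 3: read(P0, v0) -> 33. No state change.
Op 4: write(P0, v0, 124). refcount(pp0)=2>1 -> COPY to pp3. 4 ppages; refcounts: pp0:1 pp1:1 pp2:1 pp3:1
Op 5: write(P1, v0, 116). refcount(pp0)=1 -> write in place. 4 ppages; refcounts: pp0:1 pp1:1 pp2:1 pp3:1
Op 6: write(P0, v0, 198). refcount(pp3)=1 -> write in place. 4 ppages; refcounts: pp0:1 pp1:1 pp2:1 pp3:1
Op 7: fork(P1) -> P2. 4 ppages; refcounts: pp0:2 pp1:1 pp2:2 pp3:1
Op 8: write(P0, v1, 143). refcount(pp1)=1 -> write in place. 4 ppages; refcounts: pp0:2 pp1:1 pp2:2 pp3:1
P0: v1 -> pp1 = 143
P1: v1 -> pp2 = 174
P2: v1 -> pp2 = 174

Answer: 143 174 174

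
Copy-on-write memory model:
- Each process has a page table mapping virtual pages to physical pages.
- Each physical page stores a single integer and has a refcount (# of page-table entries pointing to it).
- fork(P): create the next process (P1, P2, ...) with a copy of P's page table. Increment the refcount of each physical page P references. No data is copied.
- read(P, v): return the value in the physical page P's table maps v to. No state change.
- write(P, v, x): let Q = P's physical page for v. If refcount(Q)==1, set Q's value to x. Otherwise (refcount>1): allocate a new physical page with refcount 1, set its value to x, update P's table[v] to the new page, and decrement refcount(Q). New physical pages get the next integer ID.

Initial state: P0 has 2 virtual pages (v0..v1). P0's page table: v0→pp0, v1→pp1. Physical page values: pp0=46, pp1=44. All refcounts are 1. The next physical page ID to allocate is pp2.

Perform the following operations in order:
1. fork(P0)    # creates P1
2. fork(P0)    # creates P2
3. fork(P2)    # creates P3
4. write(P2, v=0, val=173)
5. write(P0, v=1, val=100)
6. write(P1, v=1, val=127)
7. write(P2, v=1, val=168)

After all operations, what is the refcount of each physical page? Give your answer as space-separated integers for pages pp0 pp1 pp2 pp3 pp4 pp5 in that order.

Answer: 3 1 1 1 1 1

Derivation:
Op 1: fork(P0) -> P1. 2 ppages; refcounts: pp0:2 pp1:2
Op 2: fork(P0) -> P2. 2 ppages; refcounts: pp0:3 pp1:3
Op 3: fork(P2) -> P3. 2 ppages; refcounts: pp0:4 pp1:4
Op 4: write(P2, v0, 173). refcount(pp0)=4>1 -> COPY to pp2. 3 ppages; refcounts: pp0:3 pp1:4 pp2:1
Op 5: write(P0, v1, 100). refcount(pp1)=4>1 -> COPY to pp3. 4 ppages; refcounts: pp0:3 pp1:3 pp2:1 pp3:1
Op 6: write(P1, v1, 127). refcount(pp1)=3>1 -> COPY to pp4. 5 ppages; refcounts: pp0:3 pp1:2 pp2:1 pp3:1 pp4:1
Op 7: write(P2, v1, 168). refcount(pp1)=2>1 -> COPY to pp5. 6 ppages; refcounts: pp0:3 pp1:1 pp2:1 pp3:1 pp4:1 pp5:1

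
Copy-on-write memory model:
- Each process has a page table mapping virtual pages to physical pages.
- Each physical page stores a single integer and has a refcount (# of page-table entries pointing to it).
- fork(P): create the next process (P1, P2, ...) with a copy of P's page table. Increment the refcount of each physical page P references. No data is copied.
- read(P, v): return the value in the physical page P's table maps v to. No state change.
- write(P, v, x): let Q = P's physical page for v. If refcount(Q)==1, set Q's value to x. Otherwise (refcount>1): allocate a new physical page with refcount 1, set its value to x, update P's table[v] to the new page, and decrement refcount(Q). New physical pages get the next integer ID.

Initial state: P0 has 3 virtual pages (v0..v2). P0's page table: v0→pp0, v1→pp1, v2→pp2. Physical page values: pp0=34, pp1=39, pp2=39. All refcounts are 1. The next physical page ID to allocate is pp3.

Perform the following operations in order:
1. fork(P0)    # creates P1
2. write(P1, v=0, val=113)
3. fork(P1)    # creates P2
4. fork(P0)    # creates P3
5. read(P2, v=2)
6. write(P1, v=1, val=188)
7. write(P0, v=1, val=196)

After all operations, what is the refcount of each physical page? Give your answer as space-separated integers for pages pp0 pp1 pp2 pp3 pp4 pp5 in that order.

Answer: 2 2 4 2 1 1

Derivation:
Op 1: fork(P0) -> P1. 3 ppages; refcounts: pp0:2 pp1:2 pp2:2
Op 2: write(P1, v0, 113). refcount(pp0)=2>1 -> COPY to pp3. 4 ppages; refcounts: pp0:1 pp1:2 pp2:2 pp3:1
Op 3: fork(P1) -> P2. 4 ppages; refcounts: pp0:1 pp1:3 pp2:3 pp3:2
Op 4: fork(P0) -> P3. 4 ppages; refcounts: pp0:2 pp1:4 pp2:4 pp3:2
Op 5: read(P2, v2) -> 39. No state change.
Op 6: write(P1, v1, 188). refcount(pp1)=4>1 -> COPY to pp4. 5 ppages; refcounts: pp0:2 pp1:3 pp2:4 pp3:2 pp4:1
Op 7: write(P0, v1, 196). refcount(pp1)=3>1 -> COPY to pp5. 6 ppages; refcounts: pp0:2 pp1:2 pp2:4 pp3:2 pp4:1 pp5:1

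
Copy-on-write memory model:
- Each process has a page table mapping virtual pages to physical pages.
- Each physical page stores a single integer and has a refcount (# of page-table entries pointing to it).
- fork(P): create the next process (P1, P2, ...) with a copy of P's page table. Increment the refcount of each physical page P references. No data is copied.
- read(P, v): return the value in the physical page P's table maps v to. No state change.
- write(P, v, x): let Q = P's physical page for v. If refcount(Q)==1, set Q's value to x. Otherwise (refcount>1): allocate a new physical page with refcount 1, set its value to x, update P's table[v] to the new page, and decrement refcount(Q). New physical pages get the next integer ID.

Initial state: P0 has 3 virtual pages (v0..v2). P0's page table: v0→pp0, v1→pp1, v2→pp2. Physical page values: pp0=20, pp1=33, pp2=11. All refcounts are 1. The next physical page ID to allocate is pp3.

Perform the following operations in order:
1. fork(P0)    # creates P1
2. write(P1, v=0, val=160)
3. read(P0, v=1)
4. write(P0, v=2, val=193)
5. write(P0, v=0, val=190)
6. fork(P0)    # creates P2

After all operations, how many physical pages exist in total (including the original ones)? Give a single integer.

Op 1: fork(P0) -> P1. 3 ppages; refcounts: pp0:2 pp1:2 pp2:2
Op 2: write(P1, v0, 160). refcount(pp0)=2>1 -> COPY to pp3. 4 ppages; refcounts: pp0:1 pp1:2 pp2:2 pp3:1
Op 3: read(P0, v1) -> 33. No state change.
Op 4: write(P0, v2, 193). refcount(pp2)=2>1 -> COPY to pp4. 5 ppages; refcounts: pp0:1 pp1:2 pp2:1 pp3:1 pp4:1
Op 5: write(P0, v0, 190). refcount(pp0)=1 -> write in place. 5 ppages; refcounts: pp0:1 pp1:2 pp2:1 pp3:1 pp4:1
Op 6: fork(P0) -> P2. 5 ppages; refcounts: pp0:2 pp1:3 pp2:1 pp3:1 pp4:2

Answer: 5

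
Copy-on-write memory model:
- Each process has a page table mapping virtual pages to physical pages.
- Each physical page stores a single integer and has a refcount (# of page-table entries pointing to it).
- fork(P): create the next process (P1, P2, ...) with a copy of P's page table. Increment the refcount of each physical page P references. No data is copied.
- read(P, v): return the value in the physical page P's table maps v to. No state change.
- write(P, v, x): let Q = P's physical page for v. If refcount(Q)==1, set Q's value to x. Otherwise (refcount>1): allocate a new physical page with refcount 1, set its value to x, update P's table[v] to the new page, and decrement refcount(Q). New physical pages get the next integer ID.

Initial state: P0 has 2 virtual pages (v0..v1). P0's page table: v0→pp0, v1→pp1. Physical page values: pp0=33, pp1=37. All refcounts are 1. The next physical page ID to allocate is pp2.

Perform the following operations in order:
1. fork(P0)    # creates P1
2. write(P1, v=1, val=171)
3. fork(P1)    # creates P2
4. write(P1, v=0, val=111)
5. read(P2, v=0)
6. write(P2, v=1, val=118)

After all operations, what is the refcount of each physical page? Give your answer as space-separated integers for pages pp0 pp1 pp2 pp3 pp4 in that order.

Op 1: fork(P0) -> P1. 2 ppages; refcounts: pp0:2 pp1:2
Op 2: write(P1, v1, 171). refcount(pp1)=2>1 -> COPY to pp2. 3 ppages; refcounts: pp0:2 pp1:1 pp2:1
Op 3: fork(P1) -> P2. 3 ppages; refcounts: pp0:3 pp1:1 pp2:2
Op 4: write(P1, v0, 111). refcount(pp0)=3>1 -> COPY to pp3. 4 ppages; refcounts: pp0:2 pp1:1 pp2:2 pp3:1
Op 5: read(P2, v0) -> 33. No state change.
Op 6: write(P2, v1, 118). refcount(pp2)=2>1 -> COPY to pp4. 5 ppages; refcounts: pp0:2 pp1:1 pp2:1 pp3:1 pp4:1

Answer: 2 1 1 1 1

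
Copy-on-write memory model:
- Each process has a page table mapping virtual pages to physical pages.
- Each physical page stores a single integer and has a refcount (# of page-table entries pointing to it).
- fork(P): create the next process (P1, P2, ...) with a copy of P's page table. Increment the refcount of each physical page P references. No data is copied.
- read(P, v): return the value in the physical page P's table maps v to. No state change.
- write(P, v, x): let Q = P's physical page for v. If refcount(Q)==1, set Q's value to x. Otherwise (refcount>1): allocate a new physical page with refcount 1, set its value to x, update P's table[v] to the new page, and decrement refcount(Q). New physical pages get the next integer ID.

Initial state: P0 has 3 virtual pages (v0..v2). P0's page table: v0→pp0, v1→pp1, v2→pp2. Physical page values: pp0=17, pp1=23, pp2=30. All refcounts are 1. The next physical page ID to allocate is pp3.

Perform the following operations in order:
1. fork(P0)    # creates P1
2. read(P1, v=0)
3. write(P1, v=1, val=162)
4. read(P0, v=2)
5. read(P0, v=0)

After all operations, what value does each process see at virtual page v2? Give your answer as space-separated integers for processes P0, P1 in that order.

Answer: 30 30

Derivation:
Op 1: fork(P0) -> P1. 3 ppages; refcounts: pp0:2 pp1:2 pp2:2
Op 2: read(P1, v0) -> 17. No state change.
Op 3: write(P1, v1, 162). refcount(pp1)=2>1 -> COPY to pp3. 4 ppages; refcounts: pp0:2 pp1:1 pp2:2 pp3:1
Op 4: read(P0, v2) -> 30. No state change.
Op 5: read(P0, v0) -> 17. No state change.
P0: v2 -> pp2 = 30
P1: v2 -> pp2 = 30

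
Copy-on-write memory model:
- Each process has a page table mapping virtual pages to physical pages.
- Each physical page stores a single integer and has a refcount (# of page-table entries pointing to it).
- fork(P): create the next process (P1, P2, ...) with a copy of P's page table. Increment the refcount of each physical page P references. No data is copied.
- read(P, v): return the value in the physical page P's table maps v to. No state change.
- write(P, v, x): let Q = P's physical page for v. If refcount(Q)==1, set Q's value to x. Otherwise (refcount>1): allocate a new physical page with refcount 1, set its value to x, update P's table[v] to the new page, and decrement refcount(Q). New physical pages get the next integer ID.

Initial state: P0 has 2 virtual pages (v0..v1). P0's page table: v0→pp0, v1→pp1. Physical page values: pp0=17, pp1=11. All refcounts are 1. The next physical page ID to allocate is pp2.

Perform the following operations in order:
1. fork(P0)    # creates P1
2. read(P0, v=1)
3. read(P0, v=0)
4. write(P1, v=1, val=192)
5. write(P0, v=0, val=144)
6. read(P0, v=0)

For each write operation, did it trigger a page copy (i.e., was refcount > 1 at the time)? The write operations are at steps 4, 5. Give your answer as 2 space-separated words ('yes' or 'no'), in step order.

Op 1: fork(P0) -> P1. 2 ppages; refcounts: pp0:2 pp1:2
Op 2: read(P0, v1) -> 11. No state change.
Op 3: read(P0, v0) -> 17. No state change.
Op 4: write(P1, v1, 192). refcount(pp1)=2>1 -> COPY to pp2. 3 ppages; refcounts: pp0:2 pp1:1 pp2:1
Op 5: write(P0, v0, 144). refcount(pp0)=2>1 -> COPY to pp3. 4 ppages; refcounts: pp0:1 pp1:1 pp2:1 pp3:1
Op 6: read(P0, v0) -> 144. No state change.

yes yes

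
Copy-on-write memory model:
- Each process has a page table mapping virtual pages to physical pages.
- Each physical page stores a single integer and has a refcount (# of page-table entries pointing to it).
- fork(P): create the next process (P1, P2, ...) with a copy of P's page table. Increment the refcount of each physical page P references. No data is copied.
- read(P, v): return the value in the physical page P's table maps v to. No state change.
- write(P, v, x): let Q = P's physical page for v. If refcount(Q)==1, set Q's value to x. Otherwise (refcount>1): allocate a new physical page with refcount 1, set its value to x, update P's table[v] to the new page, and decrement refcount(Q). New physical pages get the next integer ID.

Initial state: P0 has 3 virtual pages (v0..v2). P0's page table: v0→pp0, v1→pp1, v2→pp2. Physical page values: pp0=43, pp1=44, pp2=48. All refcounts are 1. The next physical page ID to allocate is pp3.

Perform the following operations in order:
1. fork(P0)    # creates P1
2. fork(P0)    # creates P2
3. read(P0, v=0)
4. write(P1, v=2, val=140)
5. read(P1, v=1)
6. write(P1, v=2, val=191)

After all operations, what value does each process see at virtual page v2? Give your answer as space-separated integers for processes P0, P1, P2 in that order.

Op 1: fork(P0) -> P1. 3 ppages; refcounts: pp0:2 pp1:2 pp2:2
Op 2: fork(P0) -> P2. 3 ppages; refcounts: pp0:3 pp1:3 pp2:3
Op 3: read(P0, v0) -> 43. No state change.
Op 4: write(P1, v2, 140). refcount(pp2)=3>1 -> COPY to pp3. 4 ppages; refcounts: pp0:3 pp1:3 pp2:2 pp3:1
Op 5: read(P1, v1) -> 44. No state change.
Op 6: write(P1, v2, 191). refcount(pp3)=1 -> write in place. 4 ppages; refcounts: pp0:3 pp1:3 pp2:2 pp3:1
P0: v2 -> pp2 = 48
P1: v2 -> pp3 = 191
P2: v2 -> pp2 = 48

Answer: 48 191 48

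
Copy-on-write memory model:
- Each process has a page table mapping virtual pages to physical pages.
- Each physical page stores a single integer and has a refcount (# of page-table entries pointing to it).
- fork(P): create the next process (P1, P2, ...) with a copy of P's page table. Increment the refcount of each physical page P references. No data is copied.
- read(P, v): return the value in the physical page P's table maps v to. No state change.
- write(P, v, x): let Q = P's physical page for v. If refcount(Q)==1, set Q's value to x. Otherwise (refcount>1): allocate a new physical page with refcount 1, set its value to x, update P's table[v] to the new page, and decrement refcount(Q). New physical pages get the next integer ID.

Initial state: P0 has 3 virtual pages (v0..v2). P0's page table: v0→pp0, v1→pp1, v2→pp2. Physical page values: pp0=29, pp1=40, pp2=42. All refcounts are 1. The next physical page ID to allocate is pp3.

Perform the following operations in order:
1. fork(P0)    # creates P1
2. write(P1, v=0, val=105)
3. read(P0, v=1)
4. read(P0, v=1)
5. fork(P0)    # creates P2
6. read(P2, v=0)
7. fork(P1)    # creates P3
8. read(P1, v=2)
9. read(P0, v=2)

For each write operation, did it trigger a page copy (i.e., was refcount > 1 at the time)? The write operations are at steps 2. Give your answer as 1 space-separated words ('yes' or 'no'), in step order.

Op 1: fork(P0) -> P1. 3 ppages; refcounts: pp0:2 pp1:2 pp2:2
Op 2: write(P1, v0, 105). refcount(pp0)=2>1 -> COPY to pp3. 4 ppages; refcounts: pp0:1 pp1:2 pp2:2 pp3:1
Op 3: read(P0, v1) -> 40. No state change.
Op 4: read(P0, v1) -> 40. No state change.
Op 5: fork(P0) -> P2. 4 ppages; refcounts: pp0:2 pp1:3 pp2:3 pp3:1
Op 6: read(P2, v0) -> 29. No state change.
Op 7: fork(P1) -> P3. 4 ppages; refcounts: pp0:2 pp1:4 pp2:4 pp3:2
Op 8: read(P1, v2) -> 42. No state change.
Op 9: read(P0, v2) -> 42. No state change.

yes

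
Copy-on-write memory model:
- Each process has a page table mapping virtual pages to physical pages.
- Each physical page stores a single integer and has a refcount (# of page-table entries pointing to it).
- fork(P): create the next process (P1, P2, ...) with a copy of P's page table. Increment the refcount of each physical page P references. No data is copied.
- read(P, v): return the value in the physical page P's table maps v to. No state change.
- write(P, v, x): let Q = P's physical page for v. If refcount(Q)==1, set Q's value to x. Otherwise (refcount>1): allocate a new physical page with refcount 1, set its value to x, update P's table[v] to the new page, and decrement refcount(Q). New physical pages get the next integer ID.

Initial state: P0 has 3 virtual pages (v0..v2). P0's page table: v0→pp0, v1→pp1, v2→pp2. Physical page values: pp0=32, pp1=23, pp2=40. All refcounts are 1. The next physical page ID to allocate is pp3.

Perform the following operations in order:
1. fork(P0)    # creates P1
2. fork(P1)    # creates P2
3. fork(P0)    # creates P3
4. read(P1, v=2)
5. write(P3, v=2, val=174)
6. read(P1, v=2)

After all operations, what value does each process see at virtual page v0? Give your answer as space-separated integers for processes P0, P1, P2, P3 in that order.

Answer: 32 32 32 32

Derivation:
Op 1: fork(P0) -> P1. 3 ppages; refcounts: pp0:2 pp1:2 pp2:2
Op 2: fork(P1) -> P2. 3 ppages; refcounts: pp0:3 pp1:3 pp2:3
Op 3: fork(P0) -> P3. 3 ppages; refcounts: pp0:4 pp1:4 pp2:4
Op 4: read(P1, v2) -> 40. No state change.
Op 5: write(P3, v2, 174). refcount(pp2)=4>1 -> COPY to pp3. 4 ppages; refcounts: pp0:4 pp1:4 pp2:3 pp3:1
Op 6: read(P1, v2) -> 40. No state change.
P0: v0 -> pp0 = 32
P1: v0 -> pp0 = 32
P2: v0 -> pp0 = 32
P3: v0 -> pp0 = 32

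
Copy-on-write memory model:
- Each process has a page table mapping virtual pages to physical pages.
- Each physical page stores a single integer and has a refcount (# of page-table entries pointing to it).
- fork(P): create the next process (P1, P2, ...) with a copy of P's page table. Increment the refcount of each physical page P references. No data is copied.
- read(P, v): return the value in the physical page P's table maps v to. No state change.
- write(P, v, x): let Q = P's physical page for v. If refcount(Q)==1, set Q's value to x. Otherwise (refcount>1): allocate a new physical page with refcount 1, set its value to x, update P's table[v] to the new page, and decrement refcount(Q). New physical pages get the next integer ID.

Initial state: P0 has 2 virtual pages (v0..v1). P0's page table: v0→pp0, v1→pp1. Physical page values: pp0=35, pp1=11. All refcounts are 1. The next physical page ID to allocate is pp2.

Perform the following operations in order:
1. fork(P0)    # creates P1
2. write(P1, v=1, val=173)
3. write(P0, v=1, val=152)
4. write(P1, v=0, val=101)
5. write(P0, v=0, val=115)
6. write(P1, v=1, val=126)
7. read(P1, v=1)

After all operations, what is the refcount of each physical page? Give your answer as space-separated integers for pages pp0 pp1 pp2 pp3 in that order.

Op 1: fork(P0) -> P1. 2 ppages; refcounts: pp0:2 pp1:2
Op 2: write(P1, v1, 173). refcount(pp1)=2>1 -> COPY to pp2. 3 ppages; refcounts: pp0:2 pp1:1 pp2:1
Op 3: write(P0, v1, 152). refcount(pp1)=1 -> write in place. 3 ppages; refcounts: pp0:2 pp1:1 pp2:1
Op 4: write(P1, v0, 101). refcount(pp0)=2>1 -> COPY to pp3. 4 ppages; refcounts: pp0:1 pp1:1 pp2:1 pp3:1
Op 5: write(P0, v0, 115). refcount(pp0)=1 -> write in place. 4 ppages; refcounts: pp0:1 pp1:1 pp2:1 pp3:1
Op 6: write(P1, v1, 126). refcount(pp2)=1 -> write in place. 4 ppages; refcounts: pp0:1 pp1:1 pp2:1 pp3:1
Op 7: read(P1, v1) -> 126. No state change.

Answer: 1 1 1 1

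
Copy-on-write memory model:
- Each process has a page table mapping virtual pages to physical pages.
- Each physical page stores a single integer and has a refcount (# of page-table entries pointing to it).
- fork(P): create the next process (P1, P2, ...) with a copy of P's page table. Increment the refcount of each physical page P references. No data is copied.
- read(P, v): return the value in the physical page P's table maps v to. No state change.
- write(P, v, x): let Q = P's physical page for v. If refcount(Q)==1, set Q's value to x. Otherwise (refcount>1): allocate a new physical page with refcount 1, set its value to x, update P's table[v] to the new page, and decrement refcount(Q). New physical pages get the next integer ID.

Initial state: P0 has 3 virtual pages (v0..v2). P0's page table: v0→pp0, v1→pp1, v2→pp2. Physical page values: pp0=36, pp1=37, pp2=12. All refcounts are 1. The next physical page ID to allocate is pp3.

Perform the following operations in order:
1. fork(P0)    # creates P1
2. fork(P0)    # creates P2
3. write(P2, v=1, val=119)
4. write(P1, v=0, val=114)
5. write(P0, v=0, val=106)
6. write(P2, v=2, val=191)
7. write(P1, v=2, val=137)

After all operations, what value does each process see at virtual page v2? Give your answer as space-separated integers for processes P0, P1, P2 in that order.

Answer: 12 137 191

Derivation:
Op 1: fork(P0) -> P1. 3 ppages; refcounts: pp0:2 pp1:2 pp2:2
Op 2: fork(P0) -> P2. 3 ppages; refcounts: pp0:3 pp1:3 pp2:3
Op 3: write(P2, v1, 119). refcount(pp1)=3>1 -> COPY to pp3. 4 ppages; refcounts: pp0:3 pp1:2 pp2:3 pp3:1
Op 4: write(P1, v0, 114). refcount(pp0)=3>1 -> COPY to pp4. 5 ppages; refcounts: pp0:2 pp1:2 pp2:3 pp3:1 pp4:1
Op 5: write(P0, v0, 106). refcount(pp0)=2>1 -> COPY to pp5. 6 ppages; refcounts: pp0:1 pp1:2 pp2:3 pp3:1 pp4:1 pp5:1
Op 6: write(P2, v2, 191). refcount(pp2)=3>1 -> COPY to pp6. 7 ppages; refcounts: pp0:1 pp1:2 pp2:2 pp3:1 pp4:1 pp5:1 pp6:1
Op 7: write(P1, v2, 137). refcount(pp2)=2>1 -> COPY to pp7. 8 ppages; refcounts: pp0:1 pp1:2 pp2:1 pp3:1 pp4:1 pp5:1 pp6:1 pp7:1
P0: v2 -> pp2 = 12
P1: v2 -> pp7 = 137
P2: v2 -> pp6 = 191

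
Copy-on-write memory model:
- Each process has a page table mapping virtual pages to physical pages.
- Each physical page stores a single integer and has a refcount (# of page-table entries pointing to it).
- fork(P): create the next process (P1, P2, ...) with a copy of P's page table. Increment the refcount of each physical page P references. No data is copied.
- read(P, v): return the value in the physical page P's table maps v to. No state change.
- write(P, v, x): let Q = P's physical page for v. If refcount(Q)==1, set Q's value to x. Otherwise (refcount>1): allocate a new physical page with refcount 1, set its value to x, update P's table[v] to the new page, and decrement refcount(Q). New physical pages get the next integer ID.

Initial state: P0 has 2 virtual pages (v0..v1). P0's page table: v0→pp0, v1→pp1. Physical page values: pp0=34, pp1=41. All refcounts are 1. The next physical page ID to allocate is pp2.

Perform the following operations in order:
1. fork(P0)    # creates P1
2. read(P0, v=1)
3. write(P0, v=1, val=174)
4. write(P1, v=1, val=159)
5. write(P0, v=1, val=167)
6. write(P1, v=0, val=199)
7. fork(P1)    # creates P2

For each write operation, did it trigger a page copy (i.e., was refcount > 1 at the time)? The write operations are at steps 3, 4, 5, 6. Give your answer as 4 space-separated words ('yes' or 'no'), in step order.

Op 1: fork(P0) -> P1. 2 ppages; refcounts: pp0:2 pp1:2
Op 2: read(P0, v1) -> 41. No state change.
Op 3: write(P0, v1, 174). refcount(pp1)=2>1 -> COPY to pp2. 3 ppages; refcounts: pp0:2 pp1:1 pp2:1
Op 4: write(P1, v1, 159). refcount(pp1)=1 -> write in place. 3 ppages; refcounts: pp0:2 pp1:1 pp2:1
Op 5: write(P0, v1, 167). refcount(pp2)=1 -> write in place. 3 ppages; refcounts: pp0:2 pp1:1 pp2:1
Op 6: write(P1, v0, 199). refcount(pp0)=2>1 -> COPY to pp3. 4 ppages; refcounts: pp0:1 pp1:1 pp2:1 pp3:1
Op 7: fork(P1) -> P2. 4 ppages; refcounts: pp0:1 pp1:2 pp2:1 pp3:2

yes no no yes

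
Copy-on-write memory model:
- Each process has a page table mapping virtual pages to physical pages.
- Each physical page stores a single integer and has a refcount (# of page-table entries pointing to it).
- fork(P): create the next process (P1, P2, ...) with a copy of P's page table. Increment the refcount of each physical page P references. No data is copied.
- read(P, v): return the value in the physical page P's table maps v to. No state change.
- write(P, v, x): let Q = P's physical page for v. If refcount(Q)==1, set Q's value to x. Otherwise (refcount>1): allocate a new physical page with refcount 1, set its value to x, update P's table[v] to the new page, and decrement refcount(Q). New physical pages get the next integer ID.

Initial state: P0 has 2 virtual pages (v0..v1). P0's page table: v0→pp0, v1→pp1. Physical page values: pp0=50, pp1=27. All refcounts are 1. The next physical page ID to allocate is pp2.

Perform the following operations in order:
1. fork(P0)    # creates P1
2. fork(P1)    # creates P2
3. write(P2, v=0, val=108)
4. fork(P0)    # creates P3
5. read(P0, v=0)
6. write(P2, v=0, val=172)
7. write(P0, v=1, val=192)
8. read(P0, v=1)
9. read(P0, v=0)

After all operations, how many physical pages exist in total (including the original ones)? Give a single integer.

Answer: 4

Derivation:
Op 1: fork(P0) -> P1. 2 ppages; refcounts: pp0:2 pp1:2
Op 2: fork(P1) -> P2. 2 ppages; refcounts: pp0:3 pp1:3
Op 3: write(P2, v0, 108). refcount(pp0)=3>1 -> COPY to pp2. 3 ppages; refcounts: pp0:2 pp1:3 pp2:1
Op 4: fork(P0) -> P3. 3 ppages; refcounts: pp0:3 pp1:4 pp2:1
Op 5: read(P0, v0) -> 50. No state change.
Op 6: write(P2, v0, 172). refcount(pp2)=1 -> write in place. 3 ppages; refcounts: pp0:3 pp1:4 pp2:1
Op 7: write(P0, v1, 192). refcount(pp1)=4>1 -> COPY to pp3. 4 ppages; refcounts: pp0:3 pp1:3 pp2:1 pp3:1
Op 8: read(P0, v1) -> 192. No state change.
Op 9: read(P0, v0) -> 50. No state change.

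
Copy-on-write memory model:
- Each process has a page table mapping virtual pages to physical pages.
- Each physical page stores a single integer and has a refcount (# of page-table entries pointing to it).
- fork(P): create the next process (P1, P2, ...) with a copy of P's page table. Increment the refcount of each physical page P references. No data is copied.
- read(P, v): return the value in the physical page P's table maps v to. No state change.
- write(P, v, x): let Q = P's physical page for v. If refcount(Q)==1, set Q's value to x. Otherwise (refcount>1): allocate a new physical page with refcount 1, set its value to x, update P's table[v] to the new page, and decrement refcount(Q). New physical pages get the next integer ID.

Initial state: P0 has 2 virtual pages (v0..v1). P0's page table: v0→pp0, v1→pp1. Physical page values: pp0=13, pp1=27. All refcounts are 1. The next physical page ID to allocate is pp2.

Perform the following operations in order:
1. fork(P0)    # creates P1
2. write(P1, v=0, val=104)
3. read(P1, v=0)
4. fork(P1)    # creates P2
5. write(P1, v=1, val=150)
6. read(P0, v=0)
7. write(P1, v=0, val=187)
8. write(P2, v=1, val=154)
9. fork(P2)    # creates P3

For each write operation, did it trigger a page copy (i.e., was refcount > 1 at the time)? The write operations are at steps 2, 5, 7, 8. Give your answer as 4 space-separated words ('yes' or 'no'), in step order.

Op 1: fork(P0) -> P1. 2 ppages; refcounts: pp0:2 pp1:2
Op 2: write(P1, v0, 104). refcount(pp0)=2>1 -> COPY to pp2. 3 ppages; refcounts: pp0:1 pp1:2 pp2:1
Op 3: read(P1, v0) -> 104. No state change.
Op 4: fork(P1) -> P2. 3 ppages; refcounts: pp0:1 pp1:3 pp2:2
Op 5: write(P1, v1, 150). refcount(pp1)=3>1 -> COPY to pp3. 4 ppages; refcounts: pp0:1 pp1:2 pp2:2 pp3:1
Op 6: read(P0, v0) -> 13. No state change.
Op 7: write(P1, v0, 187). refcount(pp2)=2>1 -> COPY to pp4. 5 ppages; refcounts: pp0:1 pp1:2 pp2:1 pp3:1 pp4:1
Op 8: write(P2, v1, 154). refcount(pp1)=2>1 -> COPY to pp5. 6 ppages; refcounts: pp0:1 pp1:1 pp2:1 pp3:1 pp4:1 pp5:1
Op 9: fork(P2) -> P3. 6 ppages; refcounts: pp0:1 pp1:1 pp2:2 pp3:1 pp4:1 pp5:2

yes yes yes yes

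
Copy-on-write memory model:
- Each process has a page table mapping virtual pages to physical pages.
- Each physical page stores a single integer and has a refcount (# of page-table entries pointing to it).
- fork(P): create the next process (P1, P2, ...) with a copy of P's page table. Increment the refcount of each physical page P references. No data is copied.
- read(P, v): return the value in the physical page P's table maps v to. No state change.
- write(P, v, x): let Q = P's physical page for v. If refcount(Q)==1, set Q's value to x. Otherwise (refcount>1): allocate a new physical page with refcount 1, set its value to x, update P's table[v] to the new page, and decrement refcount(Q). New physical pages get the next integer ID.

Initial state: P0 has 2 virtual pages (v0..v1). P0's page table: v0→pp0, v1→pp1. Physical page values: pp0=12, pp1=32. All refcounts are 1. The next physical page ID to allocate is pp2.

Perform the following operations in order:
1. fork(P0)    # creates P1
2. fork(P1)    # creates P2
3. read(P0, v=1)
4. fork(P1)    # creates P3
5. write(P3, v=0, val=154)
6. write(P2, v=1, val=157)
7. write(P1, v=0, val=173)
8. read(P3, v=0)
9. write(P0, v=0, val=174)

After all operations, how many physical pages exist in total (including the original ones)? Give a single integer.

Answer: 6

Derivation:
Op 1: fork(P0) -> P1. 2 ppages; refcounts: pp0:2 pp1:2
Op 2: fork(P1) -> P2. 2 ppages; refcounts: pp0:3 pp1:3
Op 3: read(P0, v1) -> 32. No state change.
Op 4: fork(P1) -> P3. 2 ppages; refcounts: pp0:4 pp1:4
Op 5: write(P3, v0, 154). refcount(pp0)=4>1 -> COPY to pp2. 3 ppages; refcounts: pp0:3 pp1:4 pp2:1
Op 6: write(P2, v1, 157). refcount(pp1)=4>1 -> COPY to pp3. 4 ppages; refcounts: pp0:3 pp1:3 pp2:1 pp3:1
Op 7: write(P1, v0, 173). refcount(pp0)=3>1 -> COPY to pp4. 5 ppages; refcounts: pp0:2 pp1:3 pp2:1 pp3:1 pp4:1
Op 8: read(P3, v0) -> 154. No state change.
Op 9: write(P0, v0, 174). refcount(pp0)=2>1 -> COPY to pp5. 6 ppages; refcounts: pp0:1 pp1:3 pp2:1 pp3:1 pp4:1 pp5:1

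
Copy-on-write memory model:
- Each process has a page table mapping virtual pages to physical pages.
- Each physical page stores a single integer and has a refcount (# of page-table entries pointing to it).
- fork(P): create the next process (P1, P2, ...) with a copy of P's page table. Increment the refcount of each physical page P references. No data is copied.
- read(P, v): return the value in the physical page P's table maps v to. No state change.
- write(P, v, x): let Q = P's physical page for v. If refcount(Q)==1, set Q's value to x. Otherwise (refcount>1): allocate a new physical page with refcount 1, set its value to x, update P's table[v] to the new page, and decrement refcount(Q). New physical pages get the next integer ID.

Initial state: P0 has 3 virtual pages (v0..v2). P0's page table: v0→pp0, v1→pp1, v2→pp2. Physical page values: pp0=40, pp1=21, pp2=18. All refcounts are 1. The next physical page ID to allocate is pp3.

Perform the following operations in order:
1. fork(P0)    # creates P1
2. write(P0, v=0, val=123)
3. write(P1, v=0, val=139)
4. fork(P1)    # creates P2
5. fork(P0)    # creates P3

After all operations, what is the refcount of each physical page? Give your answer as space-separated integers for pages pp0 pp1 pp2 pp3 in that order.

Op 1: fork(P0) -> P1. 3 ppages; refcounts: pp0:2 pp1:2 pp2:2
Op 2: write(P0, v0, 123). refcount(pp0)=2>1 -> COPY to pp3. 4 ppages; refcounts: pp0:1 pp1:2 pp2:2 pp3:1
Op 3: write(P1, v0, 139). refcount(pp0)=1 -> write in place. 4 ppages; refcounts: pp0:1 pp1:2 pp2:2 pp3:1
Op 4: fork(P1) -> P2. 4 ppages; refcounts: pp0:2 pp1:3 pp2:3 pp3:1
Op 5: fork(P0) -> P3. 4 ppages; refcounts: pp0:2 pp1:4 pp2:4 pp3:2

Answer: 2 4 4 2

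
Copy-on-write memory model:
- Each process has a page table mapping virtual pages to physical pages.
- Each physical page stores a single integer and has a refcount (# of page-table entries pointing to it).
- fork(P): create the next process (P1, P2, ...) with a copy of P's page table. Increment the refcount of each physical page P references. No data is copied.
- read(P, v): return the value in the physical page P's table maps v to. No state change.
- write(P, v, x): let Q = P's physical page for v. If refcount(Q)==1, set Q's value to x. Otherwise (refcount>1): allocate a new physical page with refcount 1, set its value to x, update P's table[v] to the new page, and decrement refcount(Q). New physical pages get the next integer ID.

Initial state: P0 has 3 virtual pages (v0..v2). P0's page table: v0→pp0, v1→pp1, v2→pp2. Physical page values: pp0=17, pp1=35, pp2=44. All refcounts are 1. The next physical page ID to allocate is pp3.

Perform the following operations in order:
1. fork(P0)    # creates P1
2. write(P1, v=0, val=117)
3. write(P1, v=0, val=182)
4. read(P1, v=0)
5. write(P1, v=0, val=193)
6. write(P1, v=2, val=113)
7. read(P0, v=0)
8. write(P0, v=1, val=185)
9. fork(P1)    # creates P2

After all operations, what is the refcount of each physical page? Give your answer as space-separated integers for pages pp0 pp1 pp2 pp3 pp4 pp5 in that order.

Answer: 1 2 1 2 2 1

Derivation:
Op 1: fork(P0) -> P1. 3 ppages; refcounts: pp0:2 pp1:2 pp2:2
Op 2: write(P1, v0, 117). refcount(pp0)=2>1 -> COPY to pp3. 4 ppages; refcounts: pp0:1 pp1:2 pp2:2 pp3:1
Op 3: write(P1, v0, 182). refcount(pp3)=1 -> write in place. 4 ppages; refcounts: pp0:1 pp1:2 pp2:2 pp3:1
Op 4: read(P1, v0) -> 182. No state change.
Op 5: write(P1, v0, 193). refcount(pp3)=1 -> write in place. 4 ppages; refcounts: pp0:1 pp1:2 pp2:2 pp3:1
Op 6: write(P1, v2, 113). refcount(pp2)=2>1 -> COPY to pp4. 5 ppages; refcounts: pp0:1 pp1:2 pp2:1 pp3:1 pp4:1
Op 7: read(P0, v0) -> 17. No state change.
Op 8: write(P0, v1, 185). refcount(pp1)=2>1 -> COPY to pp5. 6 ppages; refcounts: pp0:1 pp1:1 pp2:1 pp3:1 pp4:1 pp5:1
Op 9: fork(P1) -> P2. 6 ppages; refcounts: pp0:1 pp1:2 pp2:1 pp3:2 pp4:2 pp5:1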